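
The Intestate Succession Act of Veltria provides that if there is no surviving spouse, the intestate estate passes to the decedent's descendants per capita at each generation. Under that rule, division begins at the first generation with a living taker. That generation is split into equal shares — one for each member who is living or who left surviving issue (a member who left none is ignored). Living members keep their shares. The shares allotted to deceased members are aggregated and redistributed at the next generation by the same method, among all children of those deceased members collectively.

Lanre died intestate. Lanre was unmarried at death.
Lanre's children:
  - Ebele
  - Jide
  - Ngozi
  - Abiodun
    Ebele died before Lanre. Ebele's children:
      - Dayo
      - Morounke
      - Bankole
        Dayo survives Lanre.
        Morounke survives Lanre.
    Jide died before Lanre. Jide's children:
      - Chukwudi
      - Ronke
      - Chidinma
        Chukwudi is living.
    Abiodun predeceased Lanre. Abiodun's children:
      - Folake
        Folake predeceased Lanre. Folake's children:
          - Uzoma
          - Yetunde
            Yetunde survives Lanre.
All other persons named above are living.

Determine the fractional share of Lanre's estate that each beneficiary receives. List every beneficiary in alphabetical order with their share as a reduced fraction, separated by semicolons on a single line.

Bankole 3/28; Chidinma 3/28; Chukwudi 3/28; Dayo 3/28; Morounke 3/28; Ngozi 1/4; Ronke 3/28; Uzoma 3/56; Yetunde 3/56

There is no surviving spouse, so the entire estate passes to Lanre's descendants per capita at each generation.
At generation 1 (Ebele, Jide, Ngozi, Abiodun) there are 4 shares of (1)/4 = 1/4 each.
Living: Ngozi — each takes 1/4.
Deceased: Ebele, Jide, and Abiodun. Their combined 3/4 is pooled and carried to generation 2.
At generation 2 (Dayo, Morounke, Bankole, Chukwudi, Ronke, Chidinma, Folake) there are 7 shares of (3/4)/7 = 3/28 each.
Living: Dayo, Morounke, Bankole, Chukwudi, Ronke, and Chidinma — each takes 3/28.
Deceased: Folake. That 3/28 share is carried to generation 3.
At generation 3 (Uzoma, Yetunde) there are 2 shares of (3/28)/2 = 3/56 each.
Living: Uzoma and Yetunde — each takes 3/56.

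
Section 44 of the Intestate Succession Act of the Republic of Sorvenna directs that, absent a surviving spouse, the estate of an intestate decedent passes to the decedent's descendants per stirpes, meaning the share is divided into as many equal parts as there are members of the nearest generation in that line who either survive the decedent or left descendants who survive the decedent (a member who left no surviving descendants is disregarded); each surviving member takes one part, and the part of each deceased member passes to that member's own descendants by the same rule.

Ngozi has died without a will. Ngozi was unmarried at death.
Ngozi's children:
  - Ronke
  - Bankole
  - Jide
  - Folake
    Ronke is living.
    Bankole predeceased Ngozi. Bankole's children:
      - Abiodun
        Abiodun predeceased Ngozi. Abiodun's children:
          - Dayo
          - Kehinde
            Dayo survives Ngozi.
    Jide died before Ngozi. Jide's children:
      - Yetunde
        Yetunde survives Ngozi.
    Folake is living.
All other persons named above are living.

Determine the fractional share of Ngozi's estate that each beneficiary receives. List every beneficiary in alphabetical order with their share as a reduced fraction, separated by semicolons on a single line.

There is no surviving spouse, so the entire estate passes to Ngozi's descendants per stirpes.
The estate is divided into 4 equal shares of 1/4 among Ronke, Bankole, Jide, Folake.
Ronke is living and takes 1/4.
Bankole predeceased; the 1/4 allotted to Bankole's branch passes to Bankole's issue by representation.
Abiodun's line is the sole branch at this level, so the full 1/4 passes to Abiodun's issue by representation.
The 1/4 is divided into 2 equal shares of 1/8 among Dayo, Kehinde.
Dayo is living and takes 1/8.
Kehinde is living and takes 1/8.
Jide predeceased; the 1/4 allotted to Jide's branch passes to Jide's issue by representation.
Yetunde is the sole taker at this level and receives the full 1/4.
Folake is living and takes 1/4.

Dayo 1/8; Folake 1/4; Kehinde 1/8; Ronke 1/4; Yetunde 1/4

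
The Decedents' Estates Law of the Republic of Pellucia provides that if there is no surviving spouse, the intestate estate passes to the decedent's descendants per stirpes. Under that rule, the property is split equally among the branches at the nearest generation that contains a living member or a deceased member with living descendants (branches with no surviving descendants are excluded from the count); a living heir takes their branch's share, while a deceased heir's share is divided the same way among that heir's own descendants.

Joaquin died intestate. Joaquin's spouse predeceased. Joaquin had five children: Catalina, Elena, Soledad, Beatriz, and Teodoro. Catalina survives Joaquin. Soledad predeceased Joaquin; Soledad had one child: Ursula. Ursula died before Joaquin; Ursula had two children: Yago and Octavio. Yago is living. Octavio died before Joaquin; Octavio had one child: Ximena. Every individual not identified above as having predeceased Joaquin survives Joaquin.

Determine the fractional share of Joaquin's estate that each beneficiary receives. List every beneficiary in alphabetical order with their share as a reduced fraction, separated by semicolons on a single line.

There is no surviving spouse, so the entire estate passes to Joaquin's descendants per stirpes.
The estate is divided into 5 equal shares of 1/5 among Catalina, Elena, Soledad, Beatriz, Teodoro.
Catalina is living and takes 1/5.
Elena is living and takes 1/5.
Soledad predeceased; the 1/5 allotted to Soledad's branch passes to Soledad's issue by representation.
Ursula's line is the sole branch at this level, so the full 1/5 passes to Ursula's issue by representation.
The 1/5 is divided into 2 equal shares of 1/10 among Yago, Octavio.
Yago is living and takes 1/10.
Octavio predeceased; the 1/10 allotted to Octavio's branch passes to Octavio's issue by representation.
Ximena is the sole taker at this level and receives the full 1/10.
Beatriz is living and takes 1/5.
Teodoro is living and takes 1/5.

Beatriz 1/5; Catalina 1/5; Elena 1/5; Teodoro 1/5; Ximena 1/10; Yago 1/10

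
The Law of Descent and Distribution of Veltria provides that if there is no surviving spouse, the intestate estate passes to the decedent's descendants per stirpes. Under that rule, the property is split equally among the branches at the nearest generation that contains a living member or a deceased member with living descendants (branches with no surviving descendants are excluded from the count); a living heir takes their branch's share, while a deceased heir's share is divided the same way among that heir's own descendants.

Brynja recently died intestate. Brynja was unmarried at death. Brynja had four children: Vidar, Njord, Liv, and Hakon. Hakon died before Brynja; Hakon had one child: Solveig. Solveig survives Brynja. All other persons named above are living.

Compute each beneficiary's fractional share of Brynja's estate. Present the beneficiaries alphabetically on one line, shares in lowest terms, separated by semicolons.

There is no surviving spouse, so the entire estate passes to Brynja's descendants per stirpes.
The estate is divided into 4 equal shares of 1/4 among Vidar, Njord, Liv, Hakon.
Vidar is living and takes 1/4.
Njord is living and takes 1/4.
Liv is living and takes 1/4.
Hakon predeceased; the 1/4 allotted to Hakon's branch passes to Hakon's issue by representation.
Solveig is the sole taker at this level and receives the full 1/4.

Liv 1/4; Njord 1/4; Solveig 1/4; Vidar 1/4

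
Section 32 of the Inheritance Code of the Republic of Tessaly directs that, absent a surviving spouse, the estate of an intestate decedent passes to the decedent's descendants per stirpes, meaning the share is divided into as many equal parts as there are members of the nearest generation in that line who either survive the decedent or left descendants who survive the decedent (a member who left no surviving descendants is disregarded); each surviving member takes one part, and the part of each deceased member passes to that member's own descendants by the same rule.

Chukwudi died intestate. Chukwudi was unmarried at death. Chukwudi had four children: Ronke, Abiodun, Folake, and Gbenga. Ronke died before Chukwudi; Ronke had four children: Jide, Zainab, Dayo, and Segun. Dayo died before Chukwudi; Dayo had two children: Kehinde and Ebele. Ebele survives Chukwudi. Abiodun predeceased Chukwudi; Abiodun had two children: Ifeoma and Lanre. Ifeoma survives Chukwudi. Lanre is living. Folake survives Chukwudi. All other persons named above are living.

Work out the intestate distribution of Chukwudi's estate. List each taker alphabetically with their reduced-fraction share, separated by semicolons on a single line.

Ebele 1/32; Folake 1/4; Gbenga 1/4; Ifeoma 1/8; Jide 1/16; Kehinde 1/32; Lanre 1/8; Segun 1/16; Zainab 1/16

There is no surviving spouse, so the entire estate passes to Chukwudi's descendants per stirpes.
The estate is divided into 4 equal shares of 1/4 among Ronke, Abiodun, Folake, Gbenga.
Ronke predeceased; the 1/4 allotted to Ronke's branch passes to Ronke's issue by representation.
The 1/4 is divided into 4 equal shares of 1/16 among Jide, Zainab, Dayo, Segun.
Jide is living and takes 1/16.
Zainab is living and takes 1/16.
Dayo predeceased; the 1/16 allotted to Dayo's branch passes to Dayo's issue by representation.
The 1/16 is divided into 2 equal shares of 1/32 among Kehinde, Ebele.
Kehinde is living and takes 1/32.
Ebele is living and takes 1/32.
Segun is living and takes 1/16.
Abiodun predeceased; the 1/4 allotted to Abiodun's branch passes to Abiodun's issue by representation.
The 1/4 is divided into 2 equal shares of 1/8 among Ifeoma, Lanre.
Ifeoma is living and takes 1/8.
Lanre is living and takes 1/8.
Folake is living and takes 1/4.
Gbenga is living and takes 1/4.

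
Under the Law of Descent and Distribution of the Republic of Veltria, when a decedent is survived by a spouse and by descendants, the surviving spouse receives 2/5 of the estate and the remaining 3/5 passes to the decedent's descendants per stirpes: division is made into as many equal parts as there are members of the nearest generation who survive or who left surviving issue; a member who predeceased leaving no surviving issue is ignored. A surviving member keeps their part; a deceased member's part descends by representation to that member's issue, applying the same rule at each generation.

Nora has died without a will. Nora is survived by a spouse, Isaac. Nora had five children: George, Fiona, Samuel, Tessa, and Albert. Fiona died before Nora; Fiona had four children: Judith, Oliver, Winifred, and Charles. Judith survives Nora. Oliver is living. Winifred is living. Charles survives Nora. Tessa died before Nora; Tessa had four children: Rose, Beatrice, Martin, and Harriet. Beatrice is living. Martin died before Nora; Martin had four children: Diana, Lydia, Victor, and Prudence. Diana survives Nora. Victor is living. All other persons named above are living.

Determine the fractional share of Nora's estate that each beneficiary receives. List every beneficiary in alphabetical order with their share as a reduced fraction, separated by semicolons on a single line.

Albert 3/25; Beatrice 3/100; Charles 3/100; Diana 3/400; George 3/25; Harriet 3/100; Isaac 2/5; Judith 3/100; Lydia 3/400; Oliver 3/100; Prudence 3/400; Rose 3/100; Samuel 3/25; Victor 3/400; Winifred 3/100

Isaac, as surviving spouse, takes 2/5.
The remaining 3/5 passes to Nora's descendants per stirpes.
The 3/5 is divided into 5 equal shares of 3/25 among George, Fiona, Samuel, Tessa, Albert.
George is living and takes 3/25.
Fiona predeceased; the 3/25 allotted to Fiona's branch passes to Fiona's issue by representation.
The 3/25 is divided into 4 equal shares of 3/100 among Judith, Oliver, Winifred, Charles.
Judith is living and takes 3/100.
Oliver is living and takes 3/100.
Winifred is living and takes 3/100.
Charles is living and takes 3/100.
Samuel is living and takes 3/25.
Tessa predeceased; the 3/25 allotted to Tessa's branch passes to Tessa's issue by representation.
The 3/25 is divided into 4 equal shares of 3/100 among Rose, Beatrice, Martin, Harriet.
Rose is living and takes 3/100.
Beatrice is living and takes 3/100.
Martin predeceased; the 3/100 allotted to Martin's branch passes to Martin's issue by representation.
The 3/100 is divided into 4 equal shares of 3/400 among Diana, Lydia, Victor, Prudence.
Diana is living and takes 3/400.
Lydia is living and takes 3/400.
Victor is living and takes 3/400.
Prudence is living and takes 3/400.
Harriet is living and takes 3/100.
Albert is living and takes 3/25.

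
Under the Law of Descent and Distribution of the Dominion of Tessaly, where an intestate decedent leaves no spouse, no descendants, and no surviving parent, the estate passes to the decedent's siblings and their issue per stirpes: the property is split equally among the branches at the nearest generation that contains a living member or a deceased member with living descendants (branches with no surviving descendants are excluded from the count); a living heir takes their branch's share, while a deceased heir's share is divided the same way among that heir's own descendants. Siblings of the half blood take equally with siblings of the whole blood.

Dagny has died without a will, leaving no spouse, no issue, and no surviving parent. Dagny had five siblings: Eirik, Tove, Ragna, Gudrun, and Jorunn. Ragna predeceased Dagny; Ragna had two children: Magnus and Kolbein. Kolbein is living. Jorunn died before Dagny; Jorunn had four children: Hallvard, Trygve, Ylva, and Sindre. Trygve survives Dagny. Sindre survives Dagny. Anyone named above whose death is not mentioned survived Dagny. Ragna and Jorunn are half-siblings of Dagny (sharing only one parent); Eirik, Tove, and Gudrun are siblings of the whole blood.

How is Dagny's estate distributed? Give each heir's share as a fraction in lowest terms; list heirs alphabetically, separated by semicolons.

Eirik 1/5; Gudrun 1/5; Hallvard 1/20; Kolbein 1/10; Magnus 1/10; Sindre 1/20; Tove 1/5; Trygve 1/20; Ylva 1/20

No spouse, descendants, or parent survives, so the estate passes to Dagny's siblings per stirpes.
Half-blood and whole-blood siblings take equally under the stated rule.
The estate is divided into 5 equal shares of 1/5 among Eirik, Tove, Ragna, Gudrun, Jorunn.
Eirik is living and takes 1/5.
Tove is living and takes 1/5.
Ragna predeceased; the 1/5 allotted to Ragna's branch passes to Ragna's issue by representation.
The 1/5 is divided into 2 equal shares of 1/10 among Magnus, Kolbein.
Magnus is living and takes 1/10.
Kolbein is living and takes 1/10.
Gudrun is living and takes 1/5.
Jorunn predeceased; the 1/5 allotted to Jorunn's branch passes to Jorunn's issue by representation.
The 1/5 is divided into 4 equal shares of 1/20 among Hallvard, Trygve, Ylva, Sindre.
Hallvard is living and takes 1/20.
Trygve is living and takes 1/20.
Ylva is living and takes 1/20.
Sindre is living and takes 1/20.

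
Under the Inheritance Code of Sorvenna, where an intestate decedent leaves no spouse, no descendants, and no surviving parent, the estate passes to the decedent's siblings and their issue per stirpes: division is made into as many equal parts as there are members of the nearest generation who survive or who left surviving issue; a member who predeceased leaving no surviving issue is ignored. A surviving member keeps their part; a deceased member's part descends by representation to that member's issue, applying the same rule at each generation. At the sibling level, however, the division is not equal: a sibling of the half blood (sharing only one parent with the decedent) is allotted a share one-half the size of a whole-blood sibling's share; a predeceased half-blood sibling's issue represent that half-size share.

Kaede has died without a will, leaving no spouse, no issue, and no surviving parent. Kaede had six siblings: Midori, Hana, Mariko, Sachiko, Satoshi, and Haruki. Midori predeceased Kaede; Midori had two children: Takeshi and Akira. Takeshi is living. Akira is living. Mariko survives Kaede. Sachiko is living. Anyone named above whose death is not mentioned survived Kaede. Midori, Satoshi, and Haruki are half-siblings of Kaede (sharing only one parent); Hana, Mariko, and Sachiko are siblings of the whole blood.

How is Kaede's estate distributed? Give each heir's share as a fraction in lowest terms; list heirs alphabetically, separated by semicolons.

No spouse, descendants, or parent survives, so the estate passes to Kaede's siblings per stirpes.
Half-blood siblings count for one-half the weight of whole-blood siblings at the initial division.
Dividing 1 in proportion to weights (total weight 9/2): Midori (weight 1/2) → 1/9; Hana (weight 1) → 2/9; Mariko (weight 1) → 2/9; Sachiko (weight 1) → 2/9; Satoshi (weight 1/2) → 1/9; Haruki (weight 1/2) → 1/9.
Midori predeceased; the 1/9 allotted to Midori's branch passes to Midori's issue by representation.
The 1/9 is divided into 2 equal shares of 1/18 among Takeshi, Akira.
Takeshi is living and takes 1/18.
Akira is living and takes 1/18.
Hana is living and takes 2/9.
Mariko is living and takes 2/9.
Sachiko is living and takes 2/9.
Satoshi is living and takes 1/9.
Haruki is living and takes 1/9.

Akira 1/18; Hana 2/9; Haruki 1/9; Mariko 2/9; Sachiko 2/9; Satoshi 1/9; Takeshi 1/18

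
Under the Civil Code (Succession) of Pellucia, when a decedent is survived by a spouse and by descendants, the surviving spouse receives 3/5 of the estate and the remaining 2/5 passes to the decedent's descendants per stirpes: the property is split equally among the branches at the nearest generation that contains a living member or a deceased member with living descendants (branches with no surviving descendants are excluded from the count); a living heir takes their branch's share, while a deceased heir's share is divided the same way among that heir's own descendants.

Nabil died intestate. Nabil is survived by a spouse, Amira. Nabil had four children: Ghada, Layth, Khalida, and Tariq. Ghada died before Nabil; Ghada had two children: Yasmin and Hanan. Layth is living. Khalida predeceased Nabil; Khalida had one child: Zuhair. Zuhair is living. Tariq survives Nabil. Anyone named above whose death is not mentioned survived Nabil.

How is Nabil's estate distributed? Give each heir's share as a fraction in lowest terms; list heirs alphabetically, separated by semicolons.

Amira, as surviving spouse, takes 3/5.
The remaining 2/5 passes to Nabil's descendants per stirpes.
The 2/5 is divided into 4 equal shares of 1/10 among Ghada, Layth, Khalida, Tariq.
Ghada predeceased; the 1/10 allotted to Ghada's branch passes to Ghada's issue by representation.
The 1/10 is divided into 2 equal shares of 1/20 among Yasmin, Hanan.
Yasmin is living and takes 1/20.
Hanan is living and takes 1/20.
Layth is living and takes 1/10.
Khalida predeceased; the 1/10 allotted to Khalida's branch passes to Khalida's issue by representation.
Zuhair is the sole taker at this level and receives the full 1/10.
Tariq is living and takes 1/10.

Amira 3/5; Hanan 1/20; Layth 1/10; Tariq 1/10; Yasmin 1/20; Zuhair 1/10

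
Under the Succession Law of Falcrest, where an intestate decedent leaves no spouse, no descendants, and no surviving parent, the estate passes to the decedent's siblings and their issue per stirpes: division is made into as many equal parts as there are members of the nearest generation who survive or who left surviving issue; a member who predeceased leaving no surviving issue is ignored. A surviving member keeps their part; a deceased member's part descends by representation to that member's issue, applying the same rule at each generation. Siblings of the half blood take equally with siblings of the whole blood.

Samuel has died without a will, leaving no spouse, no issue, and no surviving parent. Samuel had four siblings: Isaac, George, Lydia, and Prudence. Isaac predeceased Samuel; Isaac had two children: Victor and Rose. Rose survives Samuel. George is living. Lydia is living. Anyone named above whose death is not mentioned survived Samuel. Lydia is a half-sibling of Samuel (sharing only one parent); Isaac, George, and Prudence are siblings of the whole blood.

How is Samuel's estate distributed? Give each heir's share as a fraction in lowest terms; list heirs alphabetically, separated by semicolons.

No spouse, descendants, or parent survives, so the estate passes to Samuel's siblings per stirpes.
Half-blood and whole-blood siblings take equally under the stated rule.
The estate is divided into 4 equal shares of 1/4 among Isaac, George, Lydia, Prudence.
Isaac predeceased; the 1/4 allotted to Isaac's branch passes to Isaac's issue by representation.
The 1/4 is divided into 2 equal shares of 1/8 among Victor, Rose.
Victor is living and takes 1/8.
Rose is living and takes 1/8.
George is living and takes 1/4.
Lydia is living and takes 1/4.
Prudence is living and takes 1/4.

George 1/4; Lydia 1/4; Prudence 1/4; Rose 1/8; Victor 1/8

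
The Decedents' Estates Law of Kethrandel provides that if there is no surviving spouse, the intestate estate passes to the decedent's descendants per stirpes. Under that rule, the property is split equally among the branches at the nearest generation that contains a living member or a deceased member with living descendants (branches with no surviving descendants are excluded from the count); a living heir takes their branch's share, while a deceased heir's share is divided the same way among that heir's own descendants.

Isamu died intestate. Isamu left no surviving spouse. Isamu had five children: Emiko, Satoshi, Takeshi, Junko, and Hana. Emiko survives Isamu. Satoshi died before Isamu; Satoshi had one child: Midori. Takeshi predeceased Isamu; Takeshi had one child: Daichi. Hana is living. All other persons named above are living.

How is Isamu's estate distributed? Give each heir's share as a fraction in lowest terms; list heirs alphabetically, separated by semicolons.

There is no surviving spouse, so the entire estate passes to Isamu's descendants per stirpes.
The estate is divided into 5 equal shares of 1/5 among Emiko, Satoshi, Takeshi, Junko, Hana.
Emiko is living and takes 1/5.
Satoshi predeceased; the 1/5 allotted to Satoshi's branch passes to Satoshi's issue by representation.
Midori is the sole taker at this level and receives the full 1/5.
Takeshi predeceased; the 1/5 allotted to Takeshi's branch passes to Takeshi's issue by representation.
Daichi is the sole taker at this level and receives the full 1/5.
Junko is living and takes 1/5.
Hana is living and takes 1/5.

Daichi 1/5; Emiko 1/5; Hana 1/5; Junko 1/5; Midori 1/5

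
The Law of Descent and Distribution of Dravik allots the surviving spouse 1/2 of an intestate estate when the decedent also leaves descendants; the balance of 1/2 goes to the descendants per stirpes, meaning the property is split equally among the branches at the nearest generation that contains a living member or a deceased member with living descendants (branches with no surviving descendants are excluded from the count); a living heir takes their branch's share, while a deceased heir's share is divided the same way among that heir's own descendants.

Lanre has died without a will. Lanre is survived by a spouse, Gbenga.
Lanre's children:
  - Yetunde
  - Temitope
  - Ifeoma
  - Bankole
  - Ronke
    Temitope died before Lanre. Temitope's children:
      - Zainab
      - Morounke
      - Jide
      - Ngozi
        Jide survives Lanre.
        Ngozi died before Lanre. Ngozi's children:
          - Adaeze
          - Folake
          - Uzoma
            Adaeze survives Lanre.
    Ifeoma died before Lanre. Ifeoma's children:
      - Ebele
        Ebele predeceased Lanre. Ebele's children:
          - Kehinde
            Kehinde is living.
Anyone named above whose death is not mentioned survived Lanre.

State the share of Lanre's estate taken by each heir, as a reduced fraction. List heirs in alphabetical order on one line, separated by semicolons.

Adaeze 1/120; Bankole 1/10; Folake 1/120; Gbenga 1/2; Jide 1/40; Kehinde 1/10; Morounke 1/40; Ronke 1/10; Uzoma 1/120; Yetunde 1/10; Zainab 1/40

Gbenga, as surviving spouse, takes 1/2.
The remaining 1/2 passes to Lanre's descendants per stirpes.
The 1/2 is divided into 5 equal shares of 1/10 among Yetunde, Temitope, Ifeoma, Bankole, Ronke.
Yetunde is living and takes 1/10.
Temitope predeceased; the 1/10 allotted to Temitope's branch passes to Temitope's issue by representation.
The 1/10 is divided into 4 equal shares of 1/40 among Zainab, Morounke, Jide, Ngozi.
Zainab is living and takes 1/40.
Morounke is living and takes 1/40.
Jide is living and takes 1/40.
Ngozi predeceased; the 1/40 allotted to Ngozi's branch passes to Ngozi's issue by representation.
The 1/40 is divided into 3 equal shares of 1/120 among Adaeze, Folake, Uzoma.
Adaeze is living and takes 1/120.
Folake is living and takes 1/120.
Uzoma is living and takes 1/120.
Ifeoma predeceased; the 1/10 allotted to Ifeoma's branch passes to Ifeoma's issue by representation.
Ebele's line is the sole branch at this level, so the full 1/10 passes to Ebele's issue by representation.
Kehinde is the sole taker at this level and receives the full 1/10.
Bankole is living and takes 1/10.
Ronke is living and takes 1/10.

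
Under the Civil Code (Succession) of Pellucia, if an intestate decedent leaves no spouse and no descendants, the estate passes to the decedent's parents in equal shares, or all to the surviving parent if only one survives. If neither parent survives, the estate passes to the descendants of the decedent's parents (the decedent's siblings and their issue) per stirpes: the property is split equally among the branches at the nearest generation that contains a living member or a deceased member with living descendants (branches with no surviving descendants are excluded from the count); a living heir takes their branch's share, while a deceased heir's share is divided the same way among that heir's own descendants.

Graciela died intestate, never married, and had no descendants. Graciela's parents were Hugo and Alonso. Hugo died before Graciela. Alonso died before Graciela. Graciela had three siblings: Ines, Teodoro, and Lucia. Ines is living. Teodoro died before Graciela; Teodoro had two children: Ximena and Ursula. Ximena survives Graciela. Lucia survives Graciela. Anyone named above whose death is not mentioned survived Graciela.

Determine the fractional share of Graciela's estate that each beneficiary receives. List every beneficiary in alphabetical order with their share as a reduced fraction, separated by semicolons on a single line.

Neither parent survives and there are no descendants, so the estate passes to Graciela's siblings and their issue per stirpes.
The estate is divided into 3 equal shares of 1/3 among Ines, Teodoro, Lucia.
Ines is living and takes 1/3.
Teodoro predeceased; the 1/3 allotted to Teodoro's branch passes to Teodoro's issue by representation.
The 1/3 is divided into 2 equal shares of 1/6 among Ximena, Ursula.
Ximena is living and takes 1/6.
Ursula is living and takes 1/6.
Lucia is living and takes 1/3.

Ines 1/3; Lucia 1/3; Ursula 1/6; Ximena 1/6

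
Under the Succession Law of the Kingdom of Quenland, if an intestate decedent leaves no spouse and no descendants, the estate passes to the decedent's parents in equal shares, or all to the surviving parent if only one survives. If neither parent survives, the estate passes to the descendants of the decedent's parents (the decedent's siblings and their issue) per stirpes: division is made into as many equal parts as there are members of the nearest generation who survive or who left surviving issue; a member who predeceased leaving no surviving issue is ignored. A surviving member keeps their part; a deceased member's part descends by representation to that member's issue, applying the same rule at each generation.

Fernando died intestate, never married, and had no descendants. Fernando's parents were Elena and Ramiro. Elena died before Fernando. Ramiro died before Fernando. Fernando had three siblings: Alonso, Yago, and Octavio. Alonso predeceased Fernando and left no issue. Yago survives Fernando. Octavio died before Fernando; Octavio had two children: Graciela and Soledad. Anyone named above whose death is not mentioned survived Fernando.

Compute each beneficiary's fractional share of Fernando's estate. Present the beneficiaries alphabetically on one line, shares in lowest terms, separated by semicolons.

Neither parent survives and there are no descendants, so the estate passes to Fernando's siblings and their issue per stirpes.
Alonso left no surviving issue, so that branch lapses and is disregarded.
The estate is divided into 2 equal shares of 1/2 among Yago, Octavio.
Yago is living and takes 1/2.
Octavio predeceased; the 1/2 allotted to Octavio's branch passes to Octavio's issue by representation.
The 1/2 is divided into 2 equal shares of 1/4 among Graciela, Soledad.
Graciela is living and takes 1/4.
Soledad is living and takes 1/4.

Graciela 1/4; Soledad 1/4; Yago 1/2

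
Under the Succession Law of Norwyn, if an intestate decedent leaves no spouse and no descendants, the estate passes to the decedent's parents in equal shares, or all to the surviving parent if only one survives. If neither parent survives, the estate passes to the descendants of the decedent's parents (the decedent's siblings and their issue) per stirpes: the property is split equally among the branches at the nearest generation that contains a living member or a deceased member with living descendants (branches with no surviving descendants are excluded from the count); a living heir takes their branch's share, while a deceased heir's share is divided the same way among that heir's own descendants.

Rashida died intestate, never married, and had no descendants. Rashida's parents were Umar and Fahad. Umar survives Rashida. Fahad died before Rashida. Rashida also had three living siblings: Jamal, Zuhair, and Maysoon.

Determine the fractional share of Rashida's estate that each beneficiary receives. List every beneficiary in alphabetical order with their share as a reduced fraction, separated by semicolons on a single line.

Only one parent, Umar, survives, so Umar takes the entire estate. The siblings take nothing because a surviving parent has priority.

Umar 1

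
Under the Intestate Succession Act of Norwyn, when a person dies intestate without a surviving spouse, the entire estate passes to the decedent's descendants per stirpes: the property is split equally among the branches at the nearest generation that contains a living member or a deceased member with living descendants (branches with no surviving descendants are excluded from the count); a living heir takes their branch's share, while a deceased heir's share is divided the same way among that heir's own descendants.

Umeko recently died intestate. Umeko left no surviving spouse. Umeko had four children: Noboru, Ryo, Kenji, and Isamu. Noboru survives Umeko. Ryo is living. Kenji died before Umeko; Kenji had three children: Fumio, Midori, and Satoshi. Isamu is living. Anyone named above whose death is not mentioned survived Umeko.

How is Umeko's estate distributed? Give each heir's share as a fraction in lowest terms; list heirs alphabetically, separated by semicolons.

Fumio 1/12; Isamu 1/4; Midori 1/12; Noboru 1/4; Ryo 1/4; Satoshi 1/12

There is no surviving spouse, so the entire estate passes to Umeko's descendants per stirpes.
The estate is divided into 4 equal shares of 1/4 among Noboru, Ryo, Kenji, Isamu.
Noboru is living and takes 1/4.
Ryo is living and takes 1/4.
Kenji predeceased; the 1/4 allotted to Kenji's branch passes to Kenji's issue by representation.
The 1/4 is divided into 3 equal shares of 1/12 among Fumio, Midori, Satoshi.
Fumio is living and takes 1/12.
Midori is living and takes 1/12.
Satoshi is living and takes 1/12.
Isamu is living and takes 1/4.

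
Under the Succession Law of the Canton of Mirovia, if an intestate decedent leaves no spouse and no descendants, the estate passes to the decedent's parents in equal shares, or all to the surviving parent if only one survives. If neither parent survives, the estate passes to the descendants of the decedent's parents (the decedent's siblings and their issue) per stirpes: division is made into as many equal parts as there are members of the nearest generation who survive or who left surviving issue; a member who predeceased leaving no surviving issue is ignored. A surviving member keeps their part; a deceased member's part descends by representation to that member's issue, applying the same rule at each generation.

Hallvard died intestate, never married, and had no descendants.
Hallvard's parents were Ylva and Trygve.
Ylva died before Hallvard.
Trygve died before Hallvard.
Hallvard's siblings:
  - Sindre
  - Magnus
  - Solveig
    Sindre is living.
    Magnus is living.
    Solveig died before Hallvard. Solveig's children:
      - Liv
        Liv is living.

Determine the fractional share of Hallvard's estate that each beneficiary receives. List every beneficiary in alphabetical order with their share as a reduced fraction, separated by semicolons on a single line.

Neither parent survives and there are no descendants, so the estate passes to Hallvard's siblings and their issue per stirpes.
The estate is divided into 3 equal shares of 1/3 among Sindre, Magnus, Solveig.
Sindre is living and takes 1/3.
Magnus is living and takes 1/3.
Solveig predeceased; the 1/3 allotted to Solveig's branch passes to Solveig's issue by representation.
Liv is the sole taker at this level and receives the full 1/3.

Liv 1/3; Magnus 1/3; Sindre 1/3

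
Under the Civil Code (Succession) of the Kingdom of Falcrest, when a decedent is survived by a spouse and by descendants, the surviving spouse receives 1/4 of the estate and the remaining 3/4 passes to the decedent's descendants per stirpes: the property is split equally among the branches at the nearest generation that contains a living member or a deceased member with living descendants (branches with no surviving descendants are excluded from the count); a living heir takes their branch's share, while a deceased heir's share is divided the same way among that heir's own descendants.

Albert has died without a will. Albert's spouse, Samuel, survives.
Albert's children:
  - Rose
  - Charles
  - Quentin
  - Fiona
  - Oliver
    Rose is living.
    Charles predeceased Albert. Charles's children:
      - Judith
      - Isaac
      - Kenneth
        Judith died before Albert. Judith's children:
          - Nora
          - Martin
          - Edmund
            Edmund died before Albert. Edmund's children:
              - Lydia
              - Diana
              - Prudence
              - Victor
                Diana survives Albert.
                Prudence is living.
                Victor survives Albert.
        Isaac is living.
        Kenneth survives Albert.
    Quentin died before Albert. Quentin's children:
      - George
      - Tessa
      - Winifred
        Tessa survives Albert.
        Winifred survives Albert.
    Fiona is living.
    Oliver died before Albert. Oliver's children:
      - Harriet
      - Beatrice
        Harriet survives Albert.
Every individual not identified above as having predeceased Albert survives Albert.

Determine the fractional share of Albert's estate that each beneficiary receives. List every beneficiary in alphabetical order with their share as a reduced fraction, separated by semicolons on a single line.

Samuel, as surviving spouse, takes 1/4.
The remaining 3/4 passes to Albert's descendants per stirpes.
The 3/4 is divided into 5 equal shares of 3/20 among Rose, Charles, Quentin, Fiona, Oliver.
Rose is living and takes 3/20.
Charles predeceased; the 3/20 allotted to Charles's branch passes to Charles's issue by representation.
The 3/20 is divided into 3 equal shares of 1/20 among Judith, Isaac, Kenneth.
Judith predeceased; the 1/20 allotted to Judith's branch passes to Judith's issue by representation.
The 1/20 is divided into 3 equal shares of 1/60 among Nora, Martin, Edmund.
Nora is living and takes 1/60.
Martin is living and takes 1/60.
Edmund predeceased; the 1/60 allotted to Edmund's branch passes to Edmund's issue by representation.
The 1/60 is divided into 4 equal shares of 1/240 among Lydia, Diana, Prudence, Victor.
Lydia is living and takes 1/240.
Diana is living and takes 1/240.
Prudence is living and takes 1/240.
Victor is living and takes 1/240.
Isaac is living and takes 1/20.
Kenneth is living and takes 1/20.
Quentin predeceased; the 3/20 allotted to Quentin's branch passes to Quentin's issue by representation.
The 3/20 is divided into 3 equal shares of 1/20 among George, Tessa, Winifred.
George is living and takes 1/20.
Tessa is living and takes 1/20.
Winifred is living and takes 1/20.
Fiona is living and takes 3/20.
Oliver predeceased; the 3/20 allotted to Oliver's branch passes to Oliver's issue by representation.
The 3/20 is divided into 2 equal shares of 3/40 among Harriet, Beatrice.
Harriet is living and takes 3/40.
Beatrice is living and takes 3/40.

Beatrice 3/40; Diana 1/240; Fiona 3/20; George 1/20; Harriet 3/40; Isaac 1/20; Kenneth 1/20; Lydia 1/240; Martin 1/60; Nora 1/60; Prudence 1/240; Rose 3/20; Samuel 1/4; Tessa 1/20; Victor 1/240; Winifred 1/20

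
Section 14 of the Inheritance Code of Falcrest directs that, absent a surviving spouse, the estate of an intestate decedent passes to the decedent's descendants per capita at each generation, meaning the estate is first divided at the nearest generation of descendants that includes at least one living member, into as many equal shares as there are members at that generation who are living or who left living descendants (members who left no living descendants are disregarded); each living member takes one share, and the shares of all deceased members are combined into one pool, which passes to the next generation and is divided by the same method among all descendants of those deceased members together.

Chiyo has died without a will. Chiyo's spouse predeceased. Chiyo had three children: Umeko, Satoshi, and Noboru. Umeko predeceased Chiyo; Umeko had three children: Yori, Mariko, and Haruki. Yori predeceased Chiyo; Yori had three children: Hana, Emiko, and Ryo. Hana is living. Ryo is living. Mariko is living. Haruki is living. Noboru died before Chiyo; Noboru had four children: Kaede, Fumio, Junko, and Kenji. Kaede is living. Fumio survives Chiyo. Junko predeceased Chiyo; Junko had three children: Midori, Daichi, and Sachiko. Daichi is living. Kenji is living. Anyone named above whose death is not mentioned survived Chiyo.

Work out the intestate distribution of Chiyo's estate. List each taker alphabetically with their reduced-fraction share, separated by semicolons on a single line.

Daichi 2/63; Emiko 2/63; Fumio 2/21; Hana 2/63; Haruki 2/21; Kaede 2/21; Kenji 2/21; Mariko 2/21; Midori 2/63; Ryo 2/63; Sachiko 2/63; Satoshi 1/3

There is no surviving spouse, so the entire estate passes to Chiyo's descendants per capita at each generation.
At generation 1 (Umeko, Satoshi, Noboru) there are 3 shares of (1)/3 = 1/3 each.
Living: Satoshi — each takes 1/3.
Deceased: Umeko and Noboru. Their combined 2/3 is pooled and carried to generation 2.
At generation 2 (Yori, Mariko, Haruki, Kaede, Fumio, Junko, Kenji) there are 7 shares of (2/3)/7 = 2/21 each.
Living: Mariko, Haruki, Kaede, Fumio, and Kenji — each takes 2/21.
Deceased: Yori and Junko. Their combined 4/21 is pooled and carried to generation 3.
At generation 3 (Hana, Emiko, Ryo, Midori, Daichi, Sachiko) there are 6 shares of (4/21)/6 = 2/63 each.
Living: Hana, Emiko, Ryo, Midori, Daichi, and Sachiko — each takes 2/63.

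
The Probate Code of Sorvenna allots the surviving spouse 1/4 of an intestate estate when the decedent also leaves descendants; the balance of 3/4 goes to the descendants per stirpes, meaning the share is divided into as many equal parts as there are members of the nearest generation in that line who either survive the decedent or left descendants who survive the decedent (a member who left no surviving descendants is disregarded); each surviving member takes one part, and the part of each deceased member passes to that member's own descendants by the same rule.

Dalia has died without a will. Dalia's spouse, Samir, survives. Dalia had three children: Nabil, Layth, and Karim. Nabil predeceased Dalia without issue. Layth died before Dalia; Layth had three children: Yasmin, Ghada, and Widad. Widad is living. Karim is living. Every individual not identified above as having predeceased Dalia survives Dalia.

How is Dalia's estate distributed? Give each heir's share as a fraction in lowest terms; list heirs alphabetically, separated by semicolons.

Samir, as surviving spouse, takes 1/4.
The remaining 3/4 passes to Dalia's descendants per stirpes.
Nabil left no surviving issue, so that branch lapses and is disregarded.
The 3/4 is divided into 2 equal shares of 3/8 among Layth, Karim.
Layth predeceased; the 3/8 allotted to Layth's branch passes to Layth's issue by representation.
The 3/8 is divided into 3 equal shares of 1/8 among Yasmin, Ghada, Widad.
Yasmin is living and takes 1/8.
Ghada is living and takes 1/8.
Widad is living and takes 1/8.
Karim is living and takes 3/8.

Ghada 1/8; Karim 3/8; Samir 1/4; Widad 1/8; Yasmin 1/8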